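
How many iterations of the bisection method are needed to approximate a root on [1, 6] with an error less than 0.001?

We need (b-a)/2^n ≤ 0.001
(6 - 1)/2^n ≤ 0.001
5/2^n ≤ 0.001
2^n ≥ 5000
n ≥ log₂(5000) = 12.29
n ≥ 13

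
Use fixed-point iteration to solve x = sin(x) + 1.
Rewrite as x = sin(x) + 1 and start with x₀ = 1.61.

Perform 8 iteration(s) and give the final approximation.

Equation: x = sin(x) + 1
Fixed-point form: x = sin(x) + 1
x₀ = 1.61

x_1 = g(1.610000) = 1.999232
x_2 = g(1.999232) = 1.909617
x_3 = g(1.909617) = 1.943147
x_4 = g(1.943147) = 1.931475
x_5 = g(1.931475) = 1.935658
x_6 = g(1.935658) = 1.934173
x_7 = g(1.934173) = 1.934702
x_8 = g(1.934702) = 1.934514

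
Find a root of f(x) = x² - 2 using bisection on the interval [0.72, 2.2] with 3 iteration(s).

f(x) = x² - 2
Initial interval: [0.72, 2.2]

Iteration 1:
  c_1 = (0.720000 + 2.200000)/2 = 1.460000
  f(c_1) = f(1.460000) = 0.131600
  f(a) × f(c) < 0, new interval: [0.720000, 1.460000]
Iteration 2:
  c_2 = (0.720000 + 1.460000)/2 = 1.090000
  f(c_2) = f(1.090000) = -0.811900
  f(a) × f(c) ≥ 0, new interval: [1.090000, 1.460000]
Iteration 3:
  c_3 = (1.090000 + 1.460000)/2 = 1.275000
  f(c_3) = f(1.275000) = -0.374375
  f(a) × f(c) ≥ 0, new interval: [1.275000, 1.460000]

After 3 iteration(s), the approximation is c_3 = 1.275000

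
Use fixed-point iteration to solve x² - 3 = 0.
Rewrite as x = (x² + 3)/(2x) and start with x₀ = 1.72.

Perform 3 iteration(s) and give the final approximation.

Equation: x² - 3 = 0
Fixed-point form: x = (x² + 3)/(2x)
x₀ = 1.72

x_1 = g(1.720000) = 1.732093
x_2 = g(1.732093) = 1.732051
x_3 = g(1.732051) = 1.732051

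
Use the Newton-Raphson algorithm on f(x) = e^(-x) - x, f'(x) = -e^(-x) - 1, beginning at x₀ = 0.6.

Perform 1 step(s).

f(x) = e^(-x) - x
f'(x) = -e^(-x) - 1
x₀ = 0.6

Newton-Raphson formula: x_{n+1} = x_n - f(x_n)/f'(x_n)

Iteration 1:
  f(0.600000) = -0.051188
  f'(0.600000) = -1.548812
  x_1 = 0.600000 - (-0.051188)/(-1.548812) = 0.566950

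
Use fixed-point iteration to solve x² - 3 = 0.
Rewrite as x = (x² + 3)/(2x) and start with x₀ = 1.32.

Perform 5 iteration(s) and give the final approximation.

Equation: x² - 3 = 0
Fixed-point form: x = (x² + 3)/(2x)
x₀ = 1.32

x_1 = g(1.320000) = 1.796364
x_2 = g(1.796364) = 1.733202
x_3 = g(1.733202) = 1.732051
x_4 = g(1.732051) = 1.732051
x_5 = g(1.732051) = 1.732051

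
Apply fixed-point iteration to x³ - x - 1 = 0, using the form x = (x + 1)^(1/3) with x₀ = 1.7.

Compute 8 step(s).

Equation: x³ - x - 1 = 0
Fixed-point form: x = (x + 1)^(1/3)
x₀ = 1.7

x_1 = g(1.700000) = 1.392477
x_2 = g(1.392477) = 1.337465
x_3 = g(1.337465) = 1.327135
x_4 = g(1.327135) = 1.325177
x_5 = g(1.325177) = 1.324805
x_6 = g(1.324805) = 1.324735
x_7 = g(1.324735) = 1.324721
x_8 = g(1.324721) = 1.324719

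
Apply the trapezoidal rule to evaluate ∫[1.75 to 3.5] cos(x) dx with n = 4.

f(x) = cos(x)
a = 1.75, b = 3.5, n = 4
h = (b - a)/n = 0.437500

Trapezoidal rule: (h/2)[f(x₀) + 2f(x₁) + 2f(x₂) + ... + f(xₙ)]

x_0 = 1.7500, f(x_0) = -0.178246, coefficient = 1
x_1 = 2.1875, f(x_1) = -0.578349, coefficient = 2
x_2 = 2.6250, f(x_2) = -0.869507, coefficient = 2
x_3 = 3.0625, f(x_3) = -0.996874, coefficient = 2
x_4 = 3.5000, f(x_4) = -0.936457, coefficient = 1

I ≈ (0.437500/2) × -6.004163 = -1.313411
Exact value: -1.334769
Error: 0.021358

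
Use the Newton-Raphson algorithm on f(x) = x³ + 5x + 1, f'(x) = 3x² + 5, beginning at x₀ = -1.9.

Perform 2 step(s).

f(x) = x³ + 5x + 1
f'(x) = 3x² + 5
x₀ = -1.9

Newton-Raphson formula: x_{n+1} = x_n - f(x_n)/f'(x_n)

Iteration 1:
  f(-1.900000) = -15.359000
  f'(-1.900000) = 15.830000
  x_1 = -1.900000 - (-15.359000)/15.830000 = -0.929754
Iteration 2:
  f(-0.929754) = -4.452486
  f'(-0.929754) = 7.593325
  x_2 = -0.929754 - (-4.452486)/7.593325 = -0.343385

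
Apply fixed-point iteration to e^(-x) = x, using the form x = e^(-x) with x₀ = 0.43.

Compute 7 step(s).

Equation: e^(-x) = x
Fixed-point form: x = e^(-x)
x₀ = 0.43

x_1 = g(0.430000) = 0.650509
x_2 = g(0.650509) = 0.521780
x_3 = g(0.521780) = 0.593463
x_4 = g(0.593463) = 0.552411
x_5 = g(0.552411) = 0.575561
x_6 = g(0.575561) = 0.562390
x_7 = g(0.562390) = 0.569846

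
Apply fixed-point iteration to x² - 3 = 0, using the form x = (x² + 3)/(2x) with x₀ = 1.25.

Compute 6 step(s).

Equation: x² - 3 = 0
Fixed-point form: x = (x² + 3)/(2x)
x₀ = 1.25

x_1 = g(1.250000) = 1.825000
x_2 = g(1.825000) = 1.734418
x_3 = g(1.734418) = 1.732052
x_4 = g(1.732052) = 1.732051
x_5 = g(1.732051) = 1.732051
x_6 = g(1.732051) = 1.732051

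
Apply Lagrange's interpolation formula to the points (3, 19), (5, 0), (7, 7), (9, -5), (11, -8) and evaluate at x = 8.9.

Lagrange interpolation formula:
P(x) = Σ yᵢ × Lᵢ(x)
where Lᵢ(x) = Π_{j≠i} (x - xⱼ)/(xᵢ - xⱼ)

L_0(8.9) = (8.9 - 5)/(3 - 5) × (8.9 - 7)/(3 - 7) × (8.9 - 9)/(3 - 9) × (8.9 - 11)/(3 - 11) = 0.004052
L_1(8.9) = (8.9 - 3)/(5 - 3) × (8.9 - 7)/(5 - 7) × (8.9 - 9)/(5 - 9) × (8.9 - 11)/(5 - 11) = -0.024522
L_2(8.9) = (8.9 - 3)/(7 - 3) × (8.9 - 5)/(7 - 5) × (8.9 - 9)/(7 - 9) × (8.9 - 11)/(7 - 11) = 0.075502
L_3(8.9) = (8.9 - 3)/(9 - 3) × (8.9 - 5)/(9 - 5) × (8.9 - 7)/(9 - 7) × (8.9 - 11)/(9 - 11) = 0.956353
L_4(8.9) = (8.9 - 3)/(11 - 3) × (8.9 - 5)/(11 - 5) × (8.9 - 7)/(11 - 7) × (8.9 - 9)/(11 - 9) = -0.011385

P(8.9) = 19×L_0(8.9) + 0×L_1(8.9) + 7×L_2(8.9) + (-5)×L_3(8.9) + (-8)×L_4(8.9)
P(8.9) = -4.085179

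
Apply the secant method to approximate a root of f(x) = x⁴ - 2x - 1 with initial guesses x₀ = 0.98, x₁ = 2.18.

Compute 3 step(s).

f(x) = x⁴ - 2x - 1
x₀ = 0.98, x₁ = 2.18

Secant formula: x_{n+1} = x_n - f(x_n)(x_n - x_{n-1})/(f(x_n) - f(x_{n-1}))

Iteration 1:
  f(0.980000) = -2.037632
  f(2.180000) = 17.225306
  x_2 = 2.180000 - 17.225306×(2.180000 - 0.980000)/(17.225306 - (-2.037632))
       = 1.106936
Iteration 2:
  f(2.180000) = 17.225306
  f(1.106936) = -1.712494
  x_3 = 1.106936 - (-1.712494)×(1.106936 - 2.180000)/(-1.712494 - 17.225306)
       = 1.203970
Iteration 3:
  f(1.106936) = -1.712494
  f(1.203970) = -1.306762
  x_4 = 1.203970 - (-1.306762)×(1.203970 - 1.106936)/(-1.306762 - (-1.712494))
       = 1.516493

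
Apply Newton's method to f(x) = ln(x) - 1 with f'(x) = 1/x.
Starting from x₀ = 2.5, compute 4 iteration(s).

f(x) = ln(x) - 1
f'(x) = 1/x
x₀ = 2.5

Newton-Raphson formula: x_{n+1} = x_n - f(x_n)/f'(x_n)

Iteration 1:
  f(2.500000) = -0.083709
  f'(2.500000) = 0.400000
  x_1 = 2.500000 - (-0.083709)/0.400000 = 2.709273
Iteration 2:
  f(2.709273) = -0.003320
  f'(2.709273) = 0.369103
  x_2 = 2.709273 - (-0.003320)/0.369103 = 2.718267
Iteration 3:
  f(2.718267) = -0.000005
  f'(2.718267) = 0.367881
  x_3 = 2.718267 - (-0.000005)/0.367881 = 2.718282
Iteration 4:
  f(2.718282) = 0.000000
  f'(2.718282) = 0.367879
  x_4 = 2.718282 - 0.000000/0.367879 = 2.718282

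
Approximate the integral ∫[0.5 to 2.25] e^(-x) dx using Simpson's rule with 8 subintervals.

f(x) = e^(-x)
a = 0.5, b = 2.25, n = 8
h = (b - a)/n = 0.218750

Simpson's rule: (h/3)[f(x₀) + 4f(x₁) + 2f(x₂) + ... + f(xₙ)]

x_0 = 0.5000, f(x_0) = 0.606531, coefficient = 1
x_1 = 0.7188, f(x_1) = 0.487361, coefficient = 4
x_2 = 0.9375, f(x_2) = 0.391606, coefficient = 2
x_3 = 1.1562, f(x_3) = 0.314664, coefficient = 4
x_4 = 1.3750, f(x_4) = 0.252840, coefficient = 2
x_5 = 1.5938, f(x_5) = 0.203162, coefficient = 4
x_6 = 1.8125, f(x_6) = 0.163246, coefficient = 2
x_7 = 2.0312, f(x_7) = 0.131171, coefficient = 4
x_8 = 2.2500, f(x_8) = 0.105399, coefficient = 1

I ≈ (0.218750/3) × 6.872747 = 0.501138
Exact value: 0.501131
Error: 0.000006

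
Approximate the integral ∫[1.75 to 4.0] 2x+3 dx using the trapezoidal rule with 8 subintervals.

f(x) = 2x+3
a = 1.75, b = 4.0, n = 8
h = (b - a)/n = 0.281250

Trapezoidal rule: (h/2)[f(x₀) + 2f(x₁) + 2f(x₂) + ... + f(xₙ)]

x_0 = 1.7500, f(x_0) = 6.500000, coefficient = 1
x_1 = 2.0312, f(x_1) = 7.062500, coefficient = 2
x_2 = 2.3125, f(x_2) = 7.625000, coefficient = 2
x_3 = 2.5938, f(x_3) = 8.187500, coefficient = 2
x_4 = 2.8750, f(x_4) = 8.750000, coefficient = 2
x_5 = 3.1562, f(x_5) = 9.312500, coefficient = 2
x_6 = 3.4375, f(x_6) = 9.875000, coefficient = 2
x_7 = 3.7188, f(x_7) = 10.437500, coefficient = 2
x_8 = 4.0000, f(x_8) = 11.000000, coefficient = 1

I ≈ (0.281250/2) × 140.000000 = 19.687500
Exact value: 19.687500
Error: 0.000000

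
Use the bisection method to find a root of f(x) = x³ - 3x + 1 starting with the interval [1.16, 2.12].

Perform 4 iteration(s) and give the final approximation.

f(x) = x³ - 3x + 1
Initial interval: [1.16, 2.12]

Iteration 1:
  c_1 = (1.160000 + 2.120000)/2 = 1.640000
  f(c_1) = f(1.640000) = 0.490944
  f(a) × f(c) < 0, new interval: [1.160000, 1.640000]
Iteration 2:
  c_2 = (1.160000 + 1.640000)/2 = 1.400000
  f(c_2) = f(1.400000) = -0.456000
  f(a) × f(c) ≥ 0, new interval: [1.400000, 1.640000]
Iteration 3:
  c_3 = (1.400000 + 1.640000)/2 = 1.520000
  f(c_3) = f(1.520000) = -0.048192
  f(a) × f(c) ≥ 0, new interval: [1.520000, 1.640000]
Iteration 4:
  c_4 = (1.520000 + 1.640000)/2 = 1.580000
  f(c_4) = f(1.580000) = 0.204312
  f(a) × f(c) < 0, new interval: [1.520000, 1.580000]

After 4 iteration(s), the approximation is c_4 = 1.580000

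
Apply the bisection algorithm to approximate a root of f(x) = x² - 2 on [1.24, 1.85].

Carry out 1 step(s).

f(x) = x² - 2
Initial interval: [1.24, 1.85]

Iteration 1:
  c_1 = (1.240000 + 1.850000)/2 = 1.545000
  f(c_1) = f(1.545000) = 0.387025
  f(a) × f(c) < 0, new interval: [1.240000, 1.545000]

After 1 iteration(s), the approximation is c_1 = 1.545000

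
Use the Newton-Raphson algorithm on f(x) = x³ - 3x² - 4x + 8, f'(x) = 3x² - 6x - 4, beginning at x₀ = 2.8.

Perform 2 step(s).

f(x) = x³ - 3x² - 4x + 8
f'(x) = 3x² - 6x - 4
x₀ = 2.8

Newton-Raphson formula: x_{n+1} = x_n - f(x_n)/f'(x_n)

Iteration 1:
  f(2.800000) = -4.768000
  f'(2.800000) = 2.720000
  x_1 = 2.800000 - (-4.768000)/2.720000 = 4.552941
Iteration 2:
  f(4.552941) = 21.979577
  f'(4.552941) = 30.870173
  x_2 = 4.552941 - 21.979577/30.870173 = 3.840941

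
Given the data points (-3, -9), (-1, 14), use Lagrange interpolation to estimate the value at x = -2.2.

Lagrange interpolation formula:
P(x) = Σ yᵢ × Lᵢ(x)
where Lᵢ(x) = Π_{j≠i} (x - xⱼ)/(xᵢ - xⱼ)

L_0(-2.2) = (-2.2 - (-1))/(-3 - (-1)) = 0.600000
L_1(-2.2) = (-2.2 - (-3))/(-1 - (-3)) = 0.400000

P(-2.2) = (-9)×L_0(-2.2) + 14×L_1(-2.2)
P(-2.2) = 0.200000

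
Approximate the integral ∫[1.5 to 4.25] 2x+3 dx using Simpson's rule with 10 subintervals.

f(x) = 2x+3
a = 1.5, b = 4.25, n = 10
h = (b - a)/n = 0.275000

Simpson's rule: (h/3)[f(x₀) + 4f(x₁) + 2f(x₂) + ... + f(xₙ)]

x_0 = 1.5000, f(x_0) = 6.000000, coefficient = 1
x_1 = 1.7750, f(x_1) = 6.550000, coefficient = 4
x_2 = 2.0500, f(x_2) = 7.100000, coefficient = 2
x_3 = 2.3250, f(x_3) = 7.650000, coefficient = 4
x_4 = 2.6000, f(x_4) = 8.200000, coefficient = 2
x_5 = 2.8750, f(x_5) = 8.750000, coefficient = 4
x_6 = 3.1500, f(x_6) = 9.300000, coefficient = 2
x_7 = 3.4250, f(x_7) = 9.850000, coefficient = 4
x_8 = 3.7000, f(x_8) = 10.400000, coefficient = 2
x_9 = 3.9750, f(x_9) = 10.950000, coefficient = 4
x_10 = 4.2500, f(x_10) = 11.500000, coefficient = 1

I ≈ (0.275000/3) × 262.500000 = 24.062500
Exact value: 24.062500
Error: 0.000000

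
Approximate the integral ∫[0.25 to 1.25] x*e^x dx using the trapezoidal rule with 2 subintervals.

f(x) = x*e^x
a = 0.25, b = 1.25, n = 2
h = (b - a)/n = 0.500000

Trapezoidal rule: (h/2)[f(x₀) + 2f(x₁) + 2f(x₂) + ... + f(xₙ)]

x_0 = 0.2500, f(x_0) = 0.321006, coefficient = 1
x_1 = 0.7500, f(x_1) = 1.587750, coefficient = 2
x_2 = 1.2500, f(x_2) = 4.362929, coefficient = 1

I ≈ (0.500000/2) × 7.859435 = 1.964859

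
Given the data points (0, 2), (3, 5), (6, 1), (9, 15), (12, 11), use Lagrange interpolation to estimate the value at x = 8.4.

Lagrange interpolation formula:
P(x) = Σ yᵢ × Lᵢ(x)
where Lᵢ(x) = Π_{j≠i} (x - xⱼ)/(xᵢ - xⱼ)

L_0(8.4) = (8.4 - 3)/(0 - 3) × (8.4 - 6)/(0 - 6) × (8.4 - 9)/(0 - 9) × (8.4 - 12)/(0 - 12) = 0.014400
L_1(8.4) = (8.4 - 0)/(3 - 0) × (8.4 - 6)/(3 - 6) × (8.4 - 9)/(3 - 9) × (8.4 - 12)/(3 - 12) = -0.089600
L_2(8.4) = (8.4 - 0)/(6 - 0) × (8.4 - 3)/(6 - 3) × (8.4 - 9)/(6 - 9) × (8.4 - 12)/(6 - 12) = 0.302400
L_3(8.4) = (8.4 - 0)/(9 - 0) × (8.4 - 3)/(9 - 3) × (8.4 - 6)/(9 - 6) × (8.4 - 12)/(9 - 12) = 0.806400
L_4(8.4) = (8.4 - 0)/(12 - 0) × (8.4 - 3)/(12 - 3) × (8.4 - 6)/(12 - 6) × (8.4 - 9)/(12 - 9) = -0.033600

P(8.4) = 2×L_0(8.4) + 5×L_1(8.4) + 1×L_2(8.4) + 15×L_3(8.4) + 11×L_4(8.4)
P(8.4) = 11.609600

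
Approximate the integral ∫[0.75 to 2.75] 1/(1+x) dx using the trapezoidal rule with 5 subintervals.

f(x) = 1/(1+x)
a = 0.75, b = 2.75, n = 5
h = (b - a)/n = 0.400000

Trapezoidal rule: (h/2)[f(x₀) + 2f(x₁) + 2f(x₂) + ... + f(xₙ)]

x_0 = 0.7500, f(x_0) = 0.571429, coefficient = 1
x_1 = 1.1500, f(x_1) = 0.465116, coefficient = 2
x_2 = 1.5500, f(x_2) = 0.392157, coefficient = 2
x_3 = 1.9500, f(x_3) = 0.338983, coefficient = 2
x_4 = 2.3500, f(x_4) = 0.298507, coefficient = 2
x_5 = 2.7500, f(x_5) = 0.266667, coefficient = 1

I ≈ (0.400000/2) × 3.827623 = 0.765525
Exact value: 0.762140
Error: 0.003384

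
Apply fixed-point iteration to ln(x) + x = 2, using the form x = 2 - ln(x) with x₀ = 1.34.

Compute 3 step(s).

Equation: ln(x) + x = 2
Fixed-point form: x = 2 - ln(x)
x₀ = 1.34

x_1 = g(1.340000) = 1.707330
x_2 = g(1.707330) = 1.465069
x_3 = g(1.465069) = 1.618098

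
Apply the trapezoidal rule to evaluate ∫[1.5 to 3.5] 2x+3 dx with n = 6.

f(x) = 2x+3
a = 1.5, b = 3.5, n = 6
h = (b - a)/n = 0.333333

Trapezoidal rule: (h/2)[f(x₀) + 2f(x₁) + 2f(x₂) + ... + f(xₙ)]

x_0 = 1.5000, f(x_0) = 6.000000, coefficient = 1
x_1 = 1.8333, f(x_1) = 6.666667, coefficient = 2
x_2 = 2.1667, f(x_2) = 7.333333, coefficient = 2
x_3 = 2.5000, f(x_3) = 8.000000, coefficient = 2
x_4 = 2.8333, f(x_4) = 8.666667, coefficient = 2
x_5 = 3.1667, f(x_5) = 9.333333, coefficient = 2
x_6 = 3.5000, f(x_6) = 10.000000, coefficient = 1

I ≈ (0.333333/2) × 96.000000 = 16.000000
Exact value: 16.000000
Error: 0.000000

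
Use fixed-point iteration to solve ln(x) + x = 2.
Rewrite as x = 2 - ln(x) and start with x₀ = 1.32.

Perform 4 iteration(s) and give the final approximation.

Equation: ln(x) + x = 2
Fixed-point form: x = 2 - ln(x)
x₀ = 1.32

x_1 = g(1.320000) = 1.722368
x_2 = g(1.722368) = 1.456300
x_3 = g(1.456300) = 1.624101
x_4 = g(1.624101) = 1.515045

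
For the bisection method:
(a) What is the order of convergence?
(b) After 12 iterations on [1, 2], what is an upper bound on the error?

(a) Bisection has linear (order 1) convergence; the error is halved each step.

(b) Error bound = (b-a)/2^n = (2 - 1)/2^{12}
    = 1/2^{12}

(a) 1 (linear); (b) error ≤ 2.44e-04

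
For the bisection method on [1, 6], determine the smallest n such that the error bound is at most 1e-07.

We need (b-a)/2^n ≤ 1e-07
(6 - 1)/2^n ≤ 1e-07
5/2^n ≤ 1e-07
2^n ≥ 50000000
n ≥ log₂(50000000) = 25.58
n ≥ 26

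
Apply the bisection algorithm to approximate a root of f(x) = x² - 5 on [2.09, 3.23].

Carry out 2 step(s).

f(x) = x² - 5
Initial interval: [2.09, 3.23]

Iteration 1:
  c_1 = (2.090000 + 3.230000)/2 = 2.660000
  f(c_1) = f(2.660000) = 2.075600
  f(a) × f(c) < 0, new interval: [2.090000, 2.660000]
Iteration 2:
  c_2 = (2.090000 + 2.660000)/2 = 2.375000
  f(c_2) = f(2.375000) = 0.640625
  f(a) × f(c) < 0, new interval: [2.090000, 2.375000]

After 2 iteration(s), the approximation is c_2 = 2.375000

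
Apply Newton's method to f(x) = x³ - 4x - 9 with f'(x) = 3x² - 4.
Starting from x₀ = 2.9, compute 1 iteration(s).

f(x) = x³ - 4x - 9
f'(x) = 3x² - 4
x₀ = 2.9

Newton-Raphson formula: x_{n+1} = x_n - f(x_n)/f'(x_n)

Iteration 1:
  f(2.900000) = 3.789000
  f'(2.900000) = 21.230000
  x_1 = 2.900000 - 3.789000/21.230000 = 2.721526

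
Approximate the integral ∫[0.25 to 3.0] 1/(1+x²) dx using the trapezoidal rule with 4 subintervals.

f(x) = 1/(1+x²)
a = 0.25, b = 3.0, n = 4
h = (b - a)/n = 0.687500

Trapezoidal rule: (h/2)[f(x₀) + 2f(x₁) + 2f(x₂) + ... + f(xₙ)]

x_0 = 0.2500, f(x_0) = 0.941176, coefficient = 1
x_1 = 0.9375, f(x_1) = 0.532225, coefficient = 2
x_2 = 1.6250, f(x_2) = 0.274678, coefficient = 2
x_3 = 2.3125, f(x_3) = 0.157538, coefficient = 2
x_4 = 3.0000, f(x_4) = 0.100000, coefficient = 1

I ≈ (0.687500/2) × 2.970059 = 1.020958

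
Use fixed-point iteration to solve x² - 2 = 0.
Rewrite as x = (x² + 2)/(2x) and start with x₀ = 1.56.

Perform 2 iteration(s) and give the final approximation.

Equation: x² - 2 = 0
Fixed-point form: x = (x² + 2)/(2x)
x₀ = 1.56

x_1 = g(1.560000) = 1.421026
x_2 = g(1.421026) = 1.414230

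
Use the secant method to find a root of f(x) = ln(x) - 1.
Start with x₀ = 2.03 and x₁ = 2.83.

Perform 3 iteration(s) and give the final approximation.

f(x) = ln(x) - 1
x₀ = 2.03, x₁ = 2.83

Secant formula: x_{n+1} = x_n - f(x_n)(x_n - x_{n-1})/(f(x_n) - f(x_{n-1}))

Iteration 1:
  f(2.030000) = -0.291964
  f(2.830000) = 0.040277
  x_2 = 2.830000 - 0.040277×(2.830000 - 2.030000)/(0.040277 - (-0.291964))
       = 2.733018
Iteration 2:
  f(2.830000) = 0.040277
  f(2.733018) = 0.005407
  x_3 = 2.733018 - 0.005407×(2.733018 - 2.830000)/(0.005407 - 0.040277)
       = 2.717981
Iteration 3:
  f(2.733018) = 0.005407
  f(2.717981) = -0.000111
  x_4 = 2.717981 - (-0.000111)×(2.717981 - 2.733018)/(-0.000111 - 0.005407)
       = 2.718283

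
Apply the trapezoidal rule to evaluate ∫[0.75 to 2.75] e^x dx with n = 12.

f(x) = e^x
a = 0.75, b = 2.75, n = 12
h = (b - a)/n = 0.166667

Trapezoidal rule: (h/2)[f(x₀) + 2f(x₁) + 2f(x₂) + ... + f(xₙ)]

x_0 = 0.7500, f(x_0) = 2.117000, coefficient = 1
x_1 = 0.9167, f(x_1) = 2.500940, coefficient = 2
x_2 = 1.0833, f(x_2) = 2.954512, coefficient = 2
x_3 = 1.2500, f(x_3) = 3.490343, coefficient = 2
x_4 = 1.4167, f(x_4) = 4.123353, coefficient = 2
x_5 = 1.5833, f(x_5) = 4.871166, coefficient = 2
x_6 = 1.7500, f(x_6) = 5.754603, coefficient = 2
x_7 = 1.9167, f(x_7) = 6.798260, coefficient = 2
x_8 = 2.0833, f(x_8) = 8.031195, coefficient = 2
x_9 = 2.2500, f(x_9) = 9.487736, coefficient = 2
x_10 = 2.4167, f(x_10) = 11.208436, coefficient = 2
x_11 = 2.5833, f(x_11) = 13.241202, coefficient = 2
x_12 = 2.7500, f(x_12) = 15.642632, coefficient = 1

I ≈ (0.166667/2) × 162.683121 = 13.556927
Exact value: 13.525632
Error: 0.031295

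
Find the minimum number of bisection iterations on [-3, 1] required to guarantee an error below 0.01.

We need (b-a)/2^n ≤ 0.01
(1 - (-3))/2^n ≤ 0.01
4/2^n ≤ 0.01
2^n ≥ 400
n ≥ log₂(400) = 8.64
n ≥ 9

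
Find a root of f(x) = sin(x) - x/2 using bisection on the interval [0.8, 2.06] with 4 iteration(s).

f(x) = sin(x) - x/2
Initial interval: [0.8, 2.06]

Iteration 1:
  c_1 = (0.800000 + 2.060000)/2 = 1.430000
  f(c_1) = f(1.430000) = 0.275105
  f(a) × f(c) ≥ 0, new interval: [1.430000, 2.060000]
Iteration 2:
  c_2 = (1.430000 + 2.060000)/2 = 1.745000
  f(c_2) = f(1.745000) = 0.112365
  f(a) × f(c) ≥ 0, new interval: [1.745000, 2.060000]
Iteration 3:
  c_3 = (1.745000 + 2.060000)/2 = 1.902500
  f(c_3) = f(1.902500) = -0.005761
  f(a) × f(c) < 0, new interval: [1.745000, 1.902500]
Iteration 4:
  c_4 = (1.745000 + 1.902500)/2 = 1.823750
  f(c_4) = f(1.823750) = 0.056302
  f(a) × f(c) ≥ 0, new interval: [1.823750, 1.902500]

After 4 iteration(s), the approximation is c_4 = 1.823750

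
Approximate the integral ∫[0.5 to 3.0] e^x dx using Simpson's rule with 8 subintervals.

f(x) = e^x
a = 0.5, b = 3.0, n = 8
h = (b - a)/n = 0.312500

Simpson's rule: (h/3)[f(x₀) + 4f(x₁) + 2f(x₂) + ... + f(xₙ)]

x_0 = 0.5000, f(x_0) = 1.648721, coefficient = 1
x_1 = 0.8125, f(x_1) = 2.253535, coefficient = 4
x_2 = 1.1250, f(x_2) = 3.080217, coefficient = 2
x_3 = 1.4375, f(x_3) = 4.210157, coefficient = 4
x_4 = 1.7500, f(x_4) = 5.754603, coefficient = 2
x_5 = 2.0625, f(x_5) = 7.865609, coefficient = 4
x_6 = 2.3750, f(x_6) = 10.751013, coefficient = 2
x_7 = 2.6875, f(x_7) = 14.694893, coefficient = 4
x_8 = 3.0000, f(x_8) = 20.085537, coefficient = 1

I ≈ (0.312500/3) × 177.002700 = 18.437781
Exact value: 18.436816
Error: 0.000966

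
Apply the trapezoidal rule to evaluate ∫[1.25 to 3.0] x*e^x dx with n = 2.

f(x) = x*e^x
a = 1.25, b = 3.0, n = 2
h = (b - a)/n = 0.875000

Trapezoidal rule: (h/2)[f(x₀) + 2f(x₁) + 2f(x₂) + ... + f(xₙ)]

x_0 = 1.2500, f(x_0) = 4.362929, coefficient = 1
x_1 = 2.1250, f(x_1) = 17.792407, coefficient = 2
x_2 = 3.0000, f(x_2) = 60.256611, coefficient = 1

I ≈ (0.875000/2) × 100.204354 = 43.839405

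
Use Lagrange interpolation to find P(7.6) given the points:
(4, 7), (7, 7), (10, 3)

Lagrange interpolation formula:
P(x) = Σ yᵢ × Lᵢ(x)
where Lᵢ(x) = Π_{j≠i} (x - xⱼ)/(xᵢ - xⱼ)

L_0(7.6) = (7.6 - 7)/(4 - 7) × (7.6 - 10)/(4 - 10) = -0.080000
L_1(7.6) = (7.6 - 4)/(7 - 4) × (7.6 - 10)/(7 - 10) = 0.960000
L_2(7.6) = (7.6 - 4)/(10 - 4) × (7.6 - 7)/(10 - 7) = 0.120000

P(7.6) = 7×L_0(7.6) + 7×L_1(7.6) + 3×L_2(7.6)
P(7.6) = 6.520000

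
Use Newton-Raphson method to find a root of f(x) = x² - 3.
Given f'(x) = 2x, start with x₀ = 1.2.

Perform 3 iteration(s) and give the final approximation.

f(x) = x² - 3
f'(x) = 2x
x₀ = 1.2

Newton-Raphson formula: x_{n+1} = x_n - f(x_n)/f'(x_n)

Iteration 1:
  f(1.200000) = -1.560000
  f'(1.200000) = 2.400000
  x_1 = 1.200000 - (-1.560000)/2.400000 = 1.850000
Iteration 2:
  f(1.850000) = 0.422500
  f'(1.850000) = 3.700000
  x_2 = 1.850000 - 0.422500/3.700000 = 1.735811
Iteration 3:
  f(1.735811) = 0.013039
  f'(1.735811) = 3.471622
  x_3 = 1.735811 - 0.013039/3.471622 = 1.732055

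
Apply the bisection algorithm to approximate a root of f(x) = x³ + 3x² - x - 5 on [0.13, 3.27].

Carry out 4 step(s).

f(x) = x³ + 3x² - x - 5
Initial interval: [0.13, 3.27]

Iteration 1:
  c_1 = (0.130000 + 3.270000)/2 = 1.700000
  f(c_1) = f(1.700000) = 6.883000
  f(a) × f(c) < 0, new interval: [0.130000, 1.700000]
Iteration 2:
  c_2 = (0.130000 + 1.700000)/2 = 0.915000
  f(c_2) = f(0.915000) = -2.637264
  f(a) × f(c) ≥ 0, new interval: [0.915000, 1.700000]
Iteration 3:
  c_3 = (0.915000 + 1.700000)/2 = 1.307500
  f(c_3) = f(1.307500) = 1.056414
  f(a) × f(c) < 0, new interval: [0.915000, 1.307500]
Iteration 4:
  c_4 = (0.915000 + 1.307500)/2 = 1.111250
  f(c_4) = f(1.111250) = -1.034364
  f(a) × f(c) ≥ 0, new interval: [1.111250, 1.307500]

After 4 iteration(s), the approximation is c_4 = 1.111250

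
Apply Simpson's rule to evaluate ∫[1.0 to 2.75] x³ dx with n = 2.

f(x) = x³
a = 1.0, b = 2.75, n = 2
h = (b - a)/n = 0.875000

Simpson's rule: (h/3)[f(x₀) + 4f(x₁) + 2f(x₂) + ... + f(xₙ)]

x_0 = 1.0000, f(x_0) = 1.000000, coefficient = 1
x_1 = 1.8750, f(x_1) = 6.591797, coefficient = 4
x_2 = 2.7500, f(x_2) = 20.796875, coefficient = 1

I ≈ (0.875000/3) × 48.164062 = 14.047852
Exact value: 14.047852
Error: 0.000000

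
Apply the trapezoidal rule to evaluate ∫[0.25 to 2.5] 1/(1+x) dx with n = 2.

f(x) = 1/(1+x)
a = 0.25, b = 2.5, n = 2
h = (b - a)/n = 1.125000

Trapezoidal rule: (h/2)[f(x₀) + 2f(x₁) + 2f(x₂) + ... + f(xₙ)]

x_0 = 0.2500, f(x_0) = 0.800000, coefficient = 1
x_1 = 1.3750, f(x_1) = 0.421053, coefficient = 2
x_2 = 2.5000, f(x_2) = 0.285714, coefficient = 1

I ≈ (1.125000/2) × 1.927820 = 1.084398
Exact value: 1.029619
Error: 0.054779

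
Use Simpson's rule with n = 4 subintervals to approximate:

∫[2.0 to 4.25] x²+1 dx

f(x) = x²+1
a = 2.0, b = 4.25, n = 4
h = (b - a)/n = 0.562500

Simpson's rule: (h/3)[f(x₀) + 4f(x₁) + 2f(x₂) + ... + f(xₙ)]

x_0 = 2.0000, f(x_0) = 5.000000, coefficient = 1
x_1 = 2.5625, f(x_1) = 7.566406, coefficient = 4
x_2 = 3.1250, f(x_2) = 10.765625, coefficient = 2
x_3 = 3.6875, f(x_3) = 14.597656, coefficient = 4
x_4 = 4.2500, f(x_4) = 19.062500, coefficient = 1

I ≈ (0.562500/3) × 134.250000 = 25.171875
Exact value: 25.171875
Error: 0.000000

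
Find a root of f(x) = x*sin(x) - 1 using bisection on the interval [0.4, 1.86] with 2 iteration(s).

f(x) = x*sin(x) - 1
Initial interval: [0.4, 1.86]

Iteration 1:
  c_1 = (0.400000 + 1.860000)/2 = 1.130000
  f(c_1) = f(1.130000) = 0.021986
  f(a) × f(c) < 0, new interval: [0.400000, 1.130000]
Iteration 2:
  c_2 = (0.400000 + 1.130000)/2 = 0.765000
  f(c_2) = f(0.765000) = -0.470209
  f(a) × f(c) ≥ 0, new interval: [0.765000, 1.130000]

After 2 iteration(s), the approximation is c_2 = 0.765000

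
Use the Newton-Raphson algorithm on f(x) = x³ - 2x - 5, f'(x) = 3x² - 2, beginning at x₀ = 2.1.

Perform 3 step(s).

f(x) = x³ - 2x - 5
f'(x) = 3x² - 2
x₀ = 2.1

Newton-Raphson formula: x_{n+1} = x_n - f(x_n)/f'(x_n)

Iteration 1:
  f(2.100000) = 0.061000
  f'(2.100000) = 11.230000
  x_1 = 2.100000 - 0.061000/11.230000 = 2.094568
Iteration 2:
  f(2.094568) = 0.000186
  f'(2.094568) = 11.161647
  x_2 = 2.094568 - 0.000186/11.161647 = 2.094551
Iteration 3:
  f(2.094551) = 0.000000
  f'(2.094551) = 11.161438
  x_3 = 2.094551 - 0.000000/11.161438 = 2.094551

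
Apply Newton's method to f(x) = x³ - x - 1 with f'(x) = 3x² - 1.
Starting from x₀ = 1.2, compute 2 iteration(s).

f(x) = x³ - x - 1
f'(x) = 3x² - 1
x₀ = 1.2

Newton-Raphson formula: x_{n+1} = x_n - f(x_n)/f'(x_n)

Iteration 1:
  f(1.200000) = -0.472000
  f'(1.200000) = 3.320000
  x_1 = 1.200000 - (-0.472000)/3.320000 = 1.342169
Iteration 2:
  f(1.342169) = 0.075636
  f'(1.342169) = 4.404250
  x_2 = 1.342169 - 0.075636/4.404250 = 1.324995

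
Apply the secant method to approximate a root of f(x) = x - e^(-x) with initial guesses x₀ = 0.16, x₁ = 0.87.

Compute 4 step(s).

f(x) = x - e^(-x)
x₀ = 0.16, x₁ = 0.87

Secant formula: x_{n+1} = x_n - f(x_n)(x_n - x_{n-1})/(f(x_n) - f(x_{n-1}))

Iteration 1:
  f(0.160000) = -0.692144
  f(0.870000) = 0.451048
  x_2 = 0.870000 - 0.451048×(0.870000 - 0.160000)/(0.451048 - (-0.692144))
       = 0.589868
Iteration 2:
  f(0.870000) = 0.451048
  f(0.589868) = 0.035468
  x_3 = 0.589868 - 0.035468×(0.589868 - 0.870000)/(0.035468 - 0.451048)
       = 0.565960
Iteration 3:
  f(0.589868) = 0.035468
  f(0.565960) = -0.001854
  x_4 = 0.565960 - (-0.001854)×(0.565960 - 0.589868)/(-0.001854 - 0.035468)
       = 0.567148
Iteration 4:
  f(0.565960) = -0.001854
  f(0.567148) = 0.000008
  x_5 = 0.567148 - 0.000008×(0.567148 - 0.565960)/(0.000008 - (-0.001854))
       = 0.567143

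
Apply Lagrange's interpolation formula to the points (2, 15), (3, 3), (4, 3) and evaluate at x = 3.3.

Lagrange interpolation formula:
P(x) = Σ yᵢ × Lᵢ(x)
where Lᵢ(x) = Π_{j≠i} (x - xⱼ)/(xᵢ - xⱼ)

L_0(3.3) = (3.3 - 3)/(2 - 3) × (3.3 - 4)/(2 - 4) = -0.105000
L_1(3.3) = (3.3 - 2)/(3 - 2) × (3.3 - 4)/(3 - 4) = 0.910000
L_2(3.3) = (3.3 - 2)/(4 - 2) × (3.3 - 3)/(4 - 3) = 0.195000

P(3.3) = 15×L_0(3.3) + 3×L_1(3.3) + 3×L_2(3.3)
P(3.3) = 1.740000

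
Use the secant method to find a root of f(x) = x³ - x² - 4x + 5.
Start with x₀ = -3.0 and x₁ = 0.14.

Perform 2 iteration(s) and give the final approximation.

f(x) = x³ - x² - 4x + 5
x₀ = -3.0, x₁ = 0.14

Secant formula: x_{n+1} = x_n - f(x_n)(x_n - x_{n-1})/(f(x_n) - f(x_{n-1}))

Iteration 1:
  f(-3.000000) = -19.000000
  f(0.140000) = 4.423144
  x_2 = 0.140000 - 4.423144×(0.140000 - (-3.000000))/(4.423144 - (-19.000000))
       = -0.452947
Iteration 2:
  f(0.140000) = 4.423144
  f(-0.452947) = 6.513699
  x_3 = -0.452947 - 6.513699×(-0.452947 - 0.140000)/(6.513699 - 4.423144)
       = 1.394542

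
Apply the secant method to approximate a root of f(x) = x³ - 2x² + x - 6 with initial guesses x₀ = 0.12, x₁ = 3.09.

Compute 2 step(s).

f(x) = x³ - 2x² + x - 6
x₀ = 0.12, x₁ = 3.09

Secant formula: x_{n+1} = x_n - f(x_n)(x_n - x_{n-1})/(f(x_n) - f(x_{n-1}))

Iteration 1:
  f(0.120000) = -5.907072
  f(3.090000) = 7.497429
  x_2 = 3.090000 - 7.497429×(3.090000 - 0.120000)/(7.497429 - (-5.907072))
       = 1.428814
Iteration 2:
  f(3.090000) = 7.497429
  f(1.428814) = -5.737267
  x_3 = 1.428814 - (-5.737267)×(1.428814 - 3.090000)/(-5.737267 - 7.497429)
       = 2.148942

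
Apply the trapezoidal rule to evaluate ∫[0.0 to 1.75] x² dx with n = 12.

f(x) = x²
a = 0.0, b = 1.75, n = 12
h = (b - a)/n = 0.145833

Trapezoidal rule: (h/2)[f(x₀) + 2f(x₁) + 2f(x₂) + ... + f(xₙ)]

x_0 = 0.0000, f(x_0) = 0.000000, coefficient = 1
x_1 = 0.1458, f(x_1) = 0.021267, coefficient = 2
x_2 = 0.2917, f(x_2) = 0.085069, coefficient = 2
x_3 = 0.4375, f(x_3) = 0.191406, coefficient = 2
x_4 = 0.5833, f(x_4) = 0.340278, coefficient = 2
x_5 = 0.7292, f(x_5) = 0.531684, coefficient = 2
x_6 = 0.8750, f(x_6) = 0.765625, coefficient = 2
x_7 = 1.0208, f(x_7) = 1.042101, coefficient = 2
x_8 = 1.1667, f(x_8) = 1.361111, coefficient = 2
x_9 = 1.3125, f(x_9) = 1.722656, coefficient = 2
x_10 = 1.4583, f(x_10) = 2.126736, coefficient = 2
x_11 = 1.6042, f(x_11) = 2.573351, coefficient = 2
x_12 = 1.7500, f(x_12) = 3.062500, coefficient = 1

I ≈ (0.145833/2) × 24.585069 = 1.792661
Exact value: 1.786458
Error: 0.006203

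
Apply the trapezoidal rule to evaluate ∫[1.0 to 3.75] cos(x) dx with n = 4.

f(x) = cos(x)
a = 1.0, b = 3.75, n = 4
h = (b - a)/n = 0.687500

Trapezoidal rule: (h/2)[f(x₀) + 2f(x₁) + 2f(x₂) + ... + f(xₙ)]

x_0 = 1.0000, f(x_0) = 0.540302, coefficient = 1
x_1 = 1.6875, f(x_1) = -0.116439, coefficient = 2
x_2 = 2.3750, f(x_2) = -0.720278, coefficient = 2
x_3 = 3.0625, f(x_3) = -0.996874, coefficient = 2
x_4 = 3.7500, f(x_4) = -0.820559, coefficient = 1

I ≈ (0.687500/2) × -3.947439 = -1.356932
Exact value: -1.413032
Error: 0.056100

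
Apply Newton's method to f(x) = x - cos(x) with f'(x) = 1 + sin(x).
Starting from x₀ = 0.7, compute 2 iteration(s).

f(x) = x - cos(x)
f'(x) = 1 + sin(x)
x₀ = 0.7

Newton-Raphson formula: x_{n+1} = x_n - f(x_n)/f'(x_n)

Iteration 1:
  f(0.700000) = -0.064842
  f'(0.700000) = 1.644218
  x_1 = 0.700000 - (-0.064842)/1.644218 = 0.739436
Iteration 2:
  f(0.739436) = 0.000588
  f'(0.739436) = 1.673872
  x_2 = 0.739436 - 0.000588/1.673872 = 0.739085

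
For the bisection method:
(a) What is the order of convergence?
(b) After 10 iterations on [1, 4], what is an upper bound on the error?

(a) Bisection has linear (order 1) convergence; the error is halved each step.

(b) Error bound = (b-a)/2^n = (4 - 1)/2^{10}
    = 3/2^{10}

(a) 1 (linear); (b) error ≤ 2.93e-03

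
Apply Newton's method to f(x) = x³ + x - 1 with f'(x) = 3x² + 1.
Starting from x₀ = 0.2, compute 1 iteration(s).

f(x) = x³ + x - 1
f'(x) = 3x² + 1
x₀ = 0.2

Newton-Raphson formula: x_{n+1} = x_n - f(x_n)/f'(x_n)

Iteration 1:
  f(0.200000) = -0.792000
  f'(0.200000) = 1.120000
  x_1 = 0.200000 - (-0.792000)/1.120000 = 0.907143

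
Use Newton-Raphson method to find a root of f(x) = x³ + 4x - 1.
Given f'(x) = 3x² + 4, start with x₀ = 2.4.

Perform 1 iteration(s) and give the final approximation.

f(x) = x³ + 4x - 1
f'(x) = 3x² + 4
x₀ = 2.4

Newton-Raphson formula: x_{n+1} = x_n - f(x_n)/f'(x_n)

Iteration 1:
  f(2.400000) = 22.424000
  f'(2.400000) = 21.280000
  x_1 = 2.400000 - 22.424000/21.280000 = 1.346241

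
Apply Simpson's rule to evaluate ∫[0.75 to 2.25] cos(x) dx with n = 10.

f(x) = cos(x)
a = 0.75, b = 2.25, n = 10
h = (b - a)/n = 0.150000

Simpson's rule: (h/3)[f(x₀) + 4f(x₁) + 2f(x₂) + ... + f(xₙ)]

x_0 = 0.7500, f(x_0) = 0.731689, coefficient = 1
x_1 = 0.9000, f(x_1) = 0.621610, coefficient = 4
x_2 = 1.0500, f(x_2) = 0.497571, coefficient = 2
x_3 = 1.2000, f(x_3) = 0.362358, coefficient = 4
x_4 = 1.3500, f(x_4) = 0.219007, coefficient = 2
x_5 = 1.5000, f(x_5) = 0.070737, coefficient = 4
x_6 = 1.6500, f(x_6) = -0.079121, coefficient = 2
x_7 = 1.8000, f(x_7) = -0.227202, coefficient = 4
x_8 = 1.9500, f(x_8) = -0.370181, coefficient = 2
x_9 = 2.1000, f(x_9) = -0.504846, coefficient = 4
x_10 = 2.2500, f(x_10) = -0.628174, coefficient = 1

I ≈ (0.150000/3) × 1.928694 = 0.096435
Exact value: 0.096434
Error: 0.000000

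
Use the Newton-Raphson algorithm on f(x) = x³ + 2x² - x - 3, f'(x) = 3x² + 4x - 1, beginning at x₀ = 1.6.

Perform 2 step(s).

f(x) = x³ + 2x² - x - 3
f'(x) = 3x² + 4x - 1
x₀ = 1.6

Newton-Raphson formula: x_{n+1} = x_n - f(x_n)/f'(x_n)

Iteration 1:
  f(1.600000) = 4.616000
  f'(1.600000) = 13.080000
  x_1 = 1.600000 - 4.616000/13.080000 = 1.247095
Iteration 2:
  f(1.247095) = 0.802935
  f'(1.247095) = 8.654116
  x_2 = 1.247095 - 0.802935/8.654116 = 1.154314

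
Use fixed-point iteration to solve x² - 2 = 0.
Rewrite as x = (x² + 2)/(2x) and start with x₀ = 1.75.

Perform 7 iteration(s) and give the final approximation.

Equation: x² - 2 = 0
Fixed-point form: x = (x² + 2)/(2x)
x₀ = 1.75

x_1 = g(1.750000) = 1.446429
x_2 = g(1.446429) = 1.414572
x_3 = g(1.414572) = 1.414214
x_4 = g(1.414214) = 1.414214
x_5 = g(1.414214) = 1.414214
x_6 = g(1.414214) = 1.414214
x_7 = g(1.414214) = 1.414214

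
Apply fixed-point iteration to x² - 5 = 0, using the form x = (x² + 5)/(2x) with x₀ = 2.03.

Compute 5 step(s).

Equation: x² - 5 = 0
Fixed-point form: x = (x² + 5)/(2x)
x₀ = 2.03

x_1 = g(2.030000) = 2.246527
x_2 = g(2.246527) = 2.236092
x_3 = g(2.236092) = 2.236068
x_4 = g(2.236068) = 2.236068
x_5 = g(2.236068) = 2.236068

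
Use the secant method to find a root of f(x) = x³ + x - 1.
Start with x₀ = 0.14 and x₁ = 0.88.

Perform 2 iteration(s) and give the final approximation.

f(x) = x³ + x - 1
x₀ = 0.14, x₁ = 0.88

Secant formula: x_{n+1} = x_n - f(x_n)(x_n - x_{n-1})/(f(x_n) - f(x_{n-1}))

Iteration 1:
  f(0.140000) = -0.857256
  f(0.880000) = 0.561472
  x_2 = 0.880000 - 0.561472×(0.880000 - 0.140000)/(0.561472 - (-0.857256))
       = 0.587140
Iteration 2:
  f(0.880000) = 0.561472
  f(0.587140) = -0.210454
  x_3 = 0.587140 - (-0.210454)×(0.587140 - 0.880000)/(-0.210454 - 0.561472)
       = 0.666984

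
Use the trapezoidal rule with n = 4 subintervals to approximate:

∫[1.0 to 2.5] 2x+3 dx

f(x) = 2x+3
a = 1.0, b = 2.5, n = 4
h = (b - a)/n = 0.375000

Trapezoidal rule: (h/2)[f(x₀) + 2f(x₁) + 2f(x₂) + ... + f(xₙ)]

x_0 = 1.0000, f(x_0) = 5.000000, coefficient = 1
x_1 = 1.3750, f(x_1) = 5.750000, coefficient = 2
x_2 = 1.7500, f(x_2) = 6.500000, coefficient = 2
x_3 = 2.1250, f(x_3) = 7.250000, coefficient = 2
x_4 = 2.5000, f(x_4) = 8.000000, coefficient = 1

I ≈ (0.375000/2) × 52.000000 = 9.750000
Exact value: 9.750000
Error: 0.000000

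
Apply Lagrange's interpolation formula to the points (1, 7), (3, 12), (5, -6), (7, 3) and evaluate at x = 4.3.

Lagrange interpolation formula:
P(x) = Σ yᵢ × Lᵢ(x)
where Lᵢ(x) = Π_{j≠i} (x - xⱼ)/(xᵢ - xⱼ)

L_0(4.3) = (4.3 - 3)/(1 - 3) × (4.3 - 5)/(1 - 5) × (4.3 - 7)/(1 - 7) = -0.051188
L_1(4.3) = (4.3 - 1)/(3 - 1) × (4.3 - 5)/(3 - 5) × (4.3 - 7)/(3 - 7) = 0.389813
L_2(4.3) = (4.3 - 1)/(5 - 1) × (4.3 - 3)/(5 - 3) × (4.3 - 7)/(5 - 7) = 0.723937
L_3(4.3) = (4.3 - 1)/(7 - 1) × (4.3 - 3)/(7 - 3) × (4.3 - 5)/(7 - 5) = -0.062563

P(4.3) = 7×L_0(4.3) + 12×L_1(4.3) + (-6)×L_2(4.3) + 3×L_3(4.3)
P(4.3) = -0.211875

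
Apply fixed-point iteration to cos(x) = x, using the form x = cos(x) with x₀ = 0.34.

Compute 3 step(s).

Equation: cos(x) = x
Fixed-point form: x = cos(x)
x₀ = 0.34

x_1 = g(0.340000) = 0.942755
x_2 = g(0.942755) = 0.587561
x_3 = g(0.587561) = 0.832295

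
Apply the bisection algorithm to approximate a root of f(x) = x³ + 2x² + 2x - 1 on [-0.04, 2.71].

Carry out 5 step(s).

f(x) = x³ + 2x² + 2x - 1
Initial interval: [-0.04, 2.71]

Iteration 1:
  c_1 = (-0.040000 + 2.710000)/2 = 1.335000
  f(c_1) = f(1.335000) = 7.613720
  f(a) × f(c) < 0, new interval: [-0.040000, 1.335000]
Iteration 2:
  c_2 = (-0.040000 + 1.335000)/2 = 0.647500
  f(c_2) = f(0.647500) = 1.404981
  f(a) × f(c) < 0, new interval: [-0.040000, 0.647500]
Iteration 3:
  c_3 = (-0.040000 + 0.647500)/2 = 0.303750
  f(c_3) = f(0.303750) = -0.179947
  f(a) × f(c) ≥ 0, new interval: [0.303750, 0.647500]
Iteration 4:
  c_4 = (0.303750 + 0.647500)/2 = 0.475625
  f(c_4) = f(0.475625) = 0.511284
  f(a) × f(c) < 0, new interval: [0.303750, 0.475625]
Iteration 5:
  c_5 = (0.303750 + 0.475625)/2 = 0.389687
  f(c_5) = f(0.389687) = 0.142264
  f(a) × f(c) < 0, new interval: [0.303750, 0.389687]

After 5 iteration(s), the approximation is c_5 = 0.389687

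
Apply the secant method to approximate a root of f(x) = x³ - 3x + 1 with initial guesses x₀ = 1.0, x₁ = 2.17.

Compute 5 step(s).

f(x) = x³ - 3x + 1
x₀ = 1.0, x₁ = 2.17

Secant formula: x_{n+1} = x_n - f(x_n)(x_n - x_{n-1})/(f(x_n) - f(x_{n-1}))

Iteration 1:
  f(1.000000) = -1.000000
  f(2.170000) = 4.708313
  x_2 = 2.170000 - 4.708313×(2.170000 - 1.000000)/(4.708313 - (-1.000000))
       = 1.204964
Iteration 2:
  f(2.170000) = 4.708313
  f(1.204964) = -0.865358
  x_3 = 1.204964 - (-0.865358)×(1.204964 - 2.170000)/(-0.865358 - 4.708313)
       = 1.354794
Iteration 3:
  f(1.204964) = -0.865358
  f(1.354794) = -0.577703
  x_4 = 1.354794 - (-0.577703)×(1.354794 - 1.204964)/(-0.577703 - (-0.865358))
       = 1.655699
Iteration 4:
  f(1.354794) = -0.577703
  f(1.655699) = 0.571735
  x_5 = 1.655699 - 0.571735×(1.655699 - 1.354794)/(0.571735 - (-0.577703))
       = 1.506028
Iteration 5:
  f(1.655699) = 0.571735
  f(1.506028) = -0.102233
  x_6 = 1.506028 - (-0.102233)×(1.506028 - 1.655699)/(-0.102233 - 0.571735)
       = 1.528731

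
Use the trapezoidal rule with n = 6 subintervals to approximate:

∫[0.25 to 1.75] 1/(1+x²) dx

f(x) = 1/(1+x²)
a = 0.25, b = 1.75, n = 6
h = (b - a)/n = 0.250000

Trapezoidal rule: (h/2)[f(x₀) + 2f(x₁) + 2f(x₂) + ... + f(xₙ)]

x_0 = 0.2500, f(x_0) = 0.941176, coefficient = 1
x_1 = 0.5000, f(x_1) = 0.800000, coefficient = 2
x_2 = 0.7500, f(x_2) = 0.640000, coefficient = 2
x_3 = 1.0000, f(x_3) = 0.500000, coefficient = 2
x_4 = 1.2500, f(x_4) = 0.390244, coefficient = 2
x_5 = 1.5000, f(x_5) = 0.307692, coefficient = 2
x_6 = 1.7500, f(x_6) = 0.246154, coefficient = 1

I ≈ (0.250000/2) × 6.463203 = 0.807900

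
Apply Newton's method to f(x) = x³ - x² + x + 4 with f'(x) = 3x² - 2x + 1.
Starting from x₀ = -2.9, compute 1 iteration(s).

f(x) = x³ - x² + x + 4
f'(x) = 3x² - 2x + 1
x₀ = -2.9

Newton-Raphson formula: x_{n+1} = x_n - f(x_n)/f'(x_n)

Iteration 1:
  f(-2.900000) = -31.699000
  f'(-2.900000) = 32.030000
  x_1 = -2.900000 - (-31.699000)/32.030000 = -1.910334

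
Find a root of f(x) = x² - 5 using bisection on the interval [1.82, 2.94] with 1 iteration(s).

f(x) = x² - 5
Initial interval: [1.82, 2.94]

Iteration 1:
  c_1 = (1.820000 + 2.940000)/2 = 2.380000
  f(c_1) = f(2.380000) = 0.664400
  f(a) × f(c) < 0, new interval: [1.820000, 2.380000]

After 1 iteration(s), the approximation is c_1 = 2.380000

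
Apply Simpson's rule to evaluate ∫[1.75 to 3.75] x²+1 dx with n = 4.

f(x) = x²+1
a = 1.75, b = 3.75, n = 4
h = (b - a)/n = 0.500000

Simpson's rule: (h/3)[f(x₀) + 4f(x₁) + 2f(x₂) + ... + f(xₙ)]

x_0 = 1.7500, f(x_0) = 4.062500, coefficient = 1
x_1 = 2.2500, f(x_1) = 6.062500, coefficient = 4
x_2 = 2.7500, f(x_2) = 8.562500, coefficient = 2
x_3 = 3.2500, f(x_3) = 11.562500, coefficient = 4
x_4 = 3.7500, f(x_4) = 15.062500, coefficient = 1

I ≈ (0.500000/3) × 106.750000 = 17.791667
Exact value: 17.791667
Error: 0.000000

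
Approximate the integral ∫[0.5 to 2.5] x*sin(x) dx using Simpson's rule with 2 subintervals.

f(x) = x*sin(x)
a = 0.5, b = 2.5, n = 2
h = (b - a)/n = 1.000000

Simpson's rule: (h/3)[f(x₀) + 4f(x₁) + 2f(x₂) + ... + f(xₙ)]

x_0 = 0.5000, f(x_0) = 0.239713, coefficient = 1
x_1 = 1.5000, f(x_1) = 1.496242, coefficient = 4
x_2 = 2.5000, f(x_2) = 1.496180, coefficient = 1

I ≈ (1.000000/3) × 7.720863 = 2.573621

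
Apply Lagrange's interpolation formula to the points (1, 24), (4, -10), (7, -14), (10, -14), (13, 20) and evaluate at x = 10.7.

Lagrange interpolation formula:
P(x) = Σ yᵢ × Lᵢ(x)
where Lᵢ(x) = Π_{j≠i} (x - xⱼ)/(xᵢ - xⱼ)

L_0(10.7) = (10.7 - 4)/(1 - 4) × (10.7 - 7)/(1 - 7) × (10.7 - 10)/(1 - 10) × (10.7 - 13)/(1 - 13) = -0.020531
L_1(10.7) = (10.7 - 1)/(4 - 1) × (10.7 - 7)/(4 - 7) × (10.7 - 10)/(4 - 10) × (10.7 - 13)/(4 - 13) = 0.118895
L_2(10.7) = (10.7 - 1)/(7 - 1) × (10.7 - 4)/(7 - 4) × (10.7 - 10)/(7 - 10) × (10.7 - 13)/(7 - 13) = -0.322944
L_3(10.7) = (10.7 - 1)/(10 - 1) × (10.7 - 4)/(10 - 4) × (10.7 - 7)/(10 - 7) × (10.7 - 13)/(10 - 13) = 1.137994
L_4(10.7) = (10.7 - 1)/(13 - 1) × (10.7 - 4)/(13 - 4) × (10.7 - 7)/(13 - 7) × (10.7 - 10)/(13 - 10) = 0.086586

P(10.7) = 24×L_0(10.7) + (-10)×L_1(10.7) + (-14)×L_2(10.7) + (-14)×L_3(10.7) + 20×L_4(10.7)
P(10.7) = -11.360651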